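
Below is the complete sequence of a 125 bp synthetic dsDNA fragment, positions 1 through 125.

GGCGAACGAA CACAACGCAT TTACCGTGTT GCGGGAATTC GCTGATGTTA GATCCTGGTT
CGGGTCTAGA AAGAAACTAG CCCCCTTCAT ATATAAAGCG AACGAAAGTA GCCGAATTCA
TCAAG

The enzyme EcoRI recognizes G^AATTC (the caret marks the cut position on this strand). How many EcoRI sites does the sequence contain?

2

GAATTC occurs starting at positions 35, 114.
EcoRI cuts at 2 sites.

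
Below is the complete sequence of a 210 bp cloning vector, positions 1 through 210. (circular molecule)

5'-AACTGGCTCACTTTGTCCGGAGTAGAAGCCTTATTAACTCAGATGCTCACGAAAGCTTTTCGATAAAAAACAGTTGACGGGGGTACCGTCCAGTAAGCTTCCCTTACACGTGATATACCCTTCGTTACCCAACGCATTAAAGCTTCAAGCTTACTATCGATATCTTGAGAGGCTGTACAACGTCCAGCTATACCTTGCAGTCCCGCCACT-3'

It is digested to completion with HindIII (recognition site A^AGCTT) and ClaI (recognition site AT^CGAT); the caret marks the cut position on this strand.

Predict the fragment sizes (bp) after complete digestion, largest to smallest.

HindIII sites (AAGCTT) start at positions 53, 95, 140, 147.
HindIII cuts after the first base of each site, so after positions 53, 95, 140, 147.
The ClaI site (ATCGAT) starts at position 156.
ClaI cuts after base 2 of each site, so after position 157.
Combined cut positions: 53, 95, 140, 147, 157.
Circular molecule, 5 cuts → 5 fragments:
  54–95 → 42 bp
  96–140 → 45 bp
  141–147 → 7 bp
  148–157 → 10 bp
  158–210 then 1–53 → 53 + 53 = 106 bp
Sorted largest to smallest: 106, 45, 42, 10, 7 bp.

106, 45, 42, 10, 7 bp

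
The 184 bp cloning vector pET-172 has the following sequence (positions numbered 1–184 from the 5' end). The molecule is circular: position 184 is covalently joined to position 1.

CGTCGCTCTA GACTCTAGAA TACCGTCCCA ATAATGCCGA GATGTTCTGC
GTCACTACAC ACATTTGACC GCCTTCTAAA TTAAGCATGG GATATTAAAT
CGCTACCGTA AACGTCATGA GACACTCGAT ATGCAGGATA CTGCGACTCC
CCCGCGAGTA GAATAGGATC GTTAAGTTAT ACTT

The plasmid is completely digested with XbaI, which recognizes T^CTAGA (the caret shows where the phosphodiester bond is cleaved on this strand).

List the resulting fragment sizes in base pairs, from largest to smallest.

177, 7 bp

XbaI sites (TCTAGA) start at positions 7, 14.
XbaI cuts after the first base of each site, so after positions 7, 14.
Circular molecule, 2 cuts → 2 fragments:
  8–14 → 7 bp
  15–184 then 1–7 → 170 + 7 = 177 bp
Sorted largest to smallest: 177, 7 bp.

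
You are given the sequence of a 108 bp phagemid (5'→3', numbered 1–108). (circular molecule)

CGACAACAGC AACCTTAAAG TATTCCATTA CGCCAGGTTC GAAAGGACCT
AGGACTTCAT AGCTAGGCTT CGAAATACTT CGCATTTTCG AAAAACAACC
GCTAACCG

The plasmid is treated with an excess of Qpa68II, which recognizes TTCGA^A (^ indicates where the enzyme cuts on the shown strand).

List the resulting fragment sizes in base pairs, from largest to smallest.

Qpa68II sites (TTCGAA) start at positions 38, 69, 87.
Qpa68II cuts after base 5 of each site (before the last base), so after positions 42, 73, 91.
Circular molecule, 3 cuts → 3 fragments:
  43–73 → 31 bp
  74–91 → 18 bp
  92–108 then 1–42 → 17 + 42 = 59 bp
Sorted largest to smallest: 59, 31, 18 bp.

59, 31, 18 bp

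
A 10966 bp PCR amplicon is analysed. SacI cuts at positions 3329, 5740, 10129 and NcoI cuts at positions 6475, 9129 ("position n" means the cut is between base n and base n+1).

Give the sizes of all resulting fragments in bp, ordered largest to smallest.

Combined cut positions (sorted): 3329, 5740, 6475, 9129, 10129.
Linear molecule, 5 cuts → 6 fragments:
  3329 − 0 = 3329 bp
  5740 − 3329 = 2411 bp
  6475 − 5740 = 735 bp
  9129 − 6475 = 2654 bp
  10129 − 9129 = 1000 bp
  10966 − 10129 = 837 bp
Sorted largest to smallest: 3329, 2654, 2411, 1000, 837, 735 bp.

3329, 2654, 2411, 1000, 837, 735 bp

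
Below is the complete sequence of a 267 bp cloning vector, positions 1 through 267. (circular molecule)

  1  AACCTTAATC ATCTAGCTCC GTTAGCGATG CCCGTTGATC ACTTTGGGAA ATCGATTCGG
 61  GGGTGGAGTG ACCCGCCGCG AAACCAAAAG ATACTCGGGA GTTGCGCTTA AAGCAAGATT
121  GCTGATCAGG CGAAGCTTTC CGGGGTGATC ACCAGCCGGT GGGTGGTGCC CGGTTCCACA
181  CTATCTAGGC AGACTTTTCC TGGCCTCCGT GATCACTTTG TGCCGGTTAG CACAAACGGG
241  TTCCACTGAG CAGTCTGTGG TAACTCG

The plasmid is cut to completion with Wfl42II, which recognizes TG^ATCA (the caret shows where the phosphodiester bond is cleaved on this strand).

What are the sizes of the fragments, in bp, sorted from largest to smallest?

Wfl42II sites (TGATCA) start at positions 36, 123, 146, 210.
Wfl42II cuts after base 2 of each site, so after positions 37, 124, 147, 211.
Circular molecule, 4 cuts → 4 fragments:
  38–124 → 87 bp
  125–147 → 23 bp
  148–211 → 64 bp
  212–267 then 1–37 → 56 + 37 = 93 bp
Sorted largest to smallest: 93, 87, 64, 23 bp.

93, 87, 64, 23 bp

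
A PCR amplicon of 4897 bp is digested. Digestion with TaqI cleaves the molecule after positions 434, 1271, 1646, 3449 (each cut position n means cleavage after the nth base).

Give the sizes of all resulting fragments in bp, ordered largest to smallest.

Linear molecule, 4 cuts → 5 fragments:
  434 − 0 = 434 bp
  1271 − 434 = 837 bp
  1646 − 1271 = 375 bp
  3449 − 1646 = 1803 bp
  4897 − 3449 = 1448 bp
Sorted largest to smallest: 1803, 1448, 837, 434, 375 bp.

1803, 1448, 837, 434, 375 bp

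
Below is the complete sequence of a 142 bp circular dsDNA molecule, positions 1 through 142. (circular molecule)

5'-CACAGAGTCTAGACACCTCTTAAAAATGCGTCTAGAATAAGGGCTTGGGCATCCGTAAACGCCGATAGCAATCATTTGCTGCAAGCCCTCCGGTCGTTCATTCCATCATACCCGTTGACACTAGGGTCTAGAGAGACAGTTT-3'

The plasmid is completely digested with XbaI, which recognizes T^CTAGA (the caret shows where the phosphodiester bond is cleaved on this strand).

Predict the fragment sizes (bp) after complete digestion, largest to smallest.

XbaI sites (TCTAGA) start at positions 8, 31, 127.
XbaI cuts after the first base of each site, so after positions 8, 31, 127.
Circular molecule, 3 cuts → 3 fragments:
  9–31 → 23 bp
  32–127 → 96 bp
  128–142 then 1–8 → 15 + 8 = 23 bp
Sorted largest to smallest: 96, 23, 23 bp.

96, 23, 23 bp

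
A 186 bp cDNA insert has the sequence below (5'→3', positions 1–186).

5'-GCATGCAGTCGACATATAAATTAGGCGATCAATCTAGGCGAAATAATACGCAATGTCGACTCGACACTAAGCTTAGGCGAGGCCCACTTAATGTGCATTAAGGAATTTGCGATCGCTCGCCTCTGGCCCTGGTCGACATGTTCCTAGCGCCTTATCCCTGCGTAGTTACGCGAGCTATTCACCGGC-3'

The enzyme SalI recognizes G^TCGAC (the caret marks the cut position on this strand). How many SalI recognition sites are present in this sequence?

3

GTCGAC occurs starting at positions 8, 55, 132.
SalI cuts at 3 sites.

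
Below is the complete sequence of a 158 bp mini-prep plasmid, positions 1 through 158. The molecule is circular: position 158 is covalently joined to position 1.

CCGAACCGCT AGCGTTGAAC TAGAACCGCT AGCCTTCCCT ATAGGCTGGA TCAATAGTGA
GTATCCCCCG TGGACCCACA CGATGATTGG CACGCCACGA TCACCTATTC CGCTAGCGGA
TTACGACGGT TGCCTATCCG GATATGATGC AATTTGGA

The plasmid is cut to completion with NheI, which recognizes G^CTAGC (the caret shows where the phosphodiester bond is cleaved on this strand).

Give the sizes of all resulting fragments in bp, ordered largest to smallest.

84, 54, 20 bp

NheI sites (GCTAGC) start at positions 8, 28, 112.
NheI cuts after the first base of each site, so after positions 8, 28, 112.
Circular molecule, 3 cuts → 3 fragments:
  9–28 → 20 bp
  29–112 → 84 bp
  113–158 then 1–8 → 46 + 8 = 54 bp
Sorted largest to smallest: 84, 54, 20 bp.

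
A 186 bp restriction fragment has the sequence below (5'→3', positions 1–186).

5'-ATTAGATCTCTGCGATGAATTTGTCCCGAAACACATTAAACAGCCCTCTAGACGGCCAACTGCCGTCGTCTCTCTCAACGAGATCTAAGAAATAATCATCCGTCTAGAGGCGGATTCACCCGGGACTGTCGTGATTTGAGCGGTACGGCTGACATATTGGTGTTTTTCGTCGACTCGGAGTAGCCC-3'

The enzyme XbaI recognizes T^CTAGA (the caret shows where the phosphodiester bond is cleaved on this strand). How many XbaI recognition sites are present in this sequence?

TCTAGA occurs starting at positions 47, 103.
XbaI cuts at 2 sites.

2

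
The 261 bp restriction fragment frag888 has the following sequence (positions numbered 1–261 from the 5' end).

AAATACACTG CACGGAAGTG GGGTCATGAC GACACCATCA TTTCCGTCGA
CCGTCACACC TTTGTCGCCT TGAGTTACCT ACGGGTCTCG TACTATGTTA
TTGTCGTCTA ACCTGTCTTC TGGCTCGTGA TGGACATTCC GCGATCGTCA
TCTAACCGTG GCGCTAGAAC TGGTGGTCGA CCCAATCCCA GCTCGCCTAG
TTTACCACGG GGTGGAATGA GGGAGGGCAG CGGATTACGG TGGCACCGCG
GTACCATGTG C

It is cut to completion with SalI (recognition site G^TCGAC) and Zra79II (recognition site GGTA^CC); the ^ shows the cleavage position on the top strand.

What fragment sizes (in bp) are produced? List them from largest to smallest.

130, 77, 46, 8 bp

SalI sites (GTCGAC) start at positions 46, 176.
SalI cuts after the first base of each site, so after positions 46, 176.
The Zra79II site (GGTACC) starts at position 250.
Zra79II cuts after base 4 of each site, so after position 253.
Combined cut positions: 46, 176, 253.
Linear molecule, 3 cuts → 4 fragments:
  1–46 → 46 bp
  47–176 → 130 bp
  177–253 → 77 bp
  254–261 → 8 bp
Sorted largest to smallest: 130, 77, 46, 8 bp.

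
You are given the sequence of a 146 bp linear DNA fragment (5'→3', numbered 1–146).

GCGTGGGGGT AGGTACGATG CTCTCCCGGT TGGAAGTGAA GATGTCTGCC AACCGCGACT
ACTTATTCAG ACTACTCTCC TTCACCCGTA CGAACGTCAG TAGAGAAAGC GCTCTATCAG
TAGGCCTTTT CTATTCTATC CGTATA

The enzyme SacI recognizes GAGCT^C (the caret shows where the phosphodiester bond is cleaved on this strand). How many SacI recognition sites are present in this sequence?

No occurrence of GAGCTC is present in the sequence.
SacI does not cut: 0 sites.

0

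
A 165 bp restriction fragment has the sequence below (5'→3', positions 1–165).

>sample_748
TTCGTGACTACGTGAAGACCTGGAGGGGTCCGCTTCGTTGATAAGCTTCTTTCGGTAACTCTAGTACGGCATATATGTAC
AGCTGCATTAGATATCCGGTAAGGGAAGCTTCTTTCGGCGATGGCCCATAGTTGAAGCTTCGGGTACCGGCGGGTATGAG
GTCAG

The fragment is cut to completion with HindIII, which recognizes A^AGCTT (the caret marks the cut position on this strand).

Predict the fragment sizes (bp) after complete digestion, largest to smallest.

63, 43, 30, 29 bp

HindIII sites (AAGCTT) start at positions 43, 106, 135.
HindIII cuts after the first base of each site, so after positions 43, 106, 135.
Linear molecule, 3 cuts → 4 fragments:
  1–43 → 43 bp
  44–106 → 63 bp
  107–135 → 29 bp
  136–165 → 30 bp
Sorted largest to smallest: 63, 43, 30, 29 bp.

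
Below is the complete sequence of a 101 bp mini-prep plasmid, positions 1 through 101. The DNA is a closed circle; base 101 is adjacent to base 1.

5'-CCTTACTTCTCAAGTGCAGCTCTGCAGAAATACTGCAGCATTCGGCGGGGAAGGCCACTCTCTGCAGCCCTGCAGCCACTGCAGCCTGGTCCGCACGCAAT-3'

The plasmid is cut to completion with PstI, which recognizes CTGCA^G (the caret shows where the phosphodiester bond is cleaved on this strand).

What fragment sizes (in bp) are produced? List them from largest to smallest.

44, 29, 11, 9, 8 bp

PstI sites (CTGCAG) start at positions 22, 33, 62, 70, 79.
PstI cuts after base 5 of each site (before the last base), so after positions 26, 37, 66, 74, 83.
Circular molecule, 5 cuts → 5 fragments:
  27–37 → 11 bp
  38–66 → 29 bp
  67–74 → 8 bp
  75–83 → 9 bp
  84–101 then 1–26 → 18 + 26 = 44 bp
Sorted largest to smallest: 44, 29, 11, 9, 8 bp.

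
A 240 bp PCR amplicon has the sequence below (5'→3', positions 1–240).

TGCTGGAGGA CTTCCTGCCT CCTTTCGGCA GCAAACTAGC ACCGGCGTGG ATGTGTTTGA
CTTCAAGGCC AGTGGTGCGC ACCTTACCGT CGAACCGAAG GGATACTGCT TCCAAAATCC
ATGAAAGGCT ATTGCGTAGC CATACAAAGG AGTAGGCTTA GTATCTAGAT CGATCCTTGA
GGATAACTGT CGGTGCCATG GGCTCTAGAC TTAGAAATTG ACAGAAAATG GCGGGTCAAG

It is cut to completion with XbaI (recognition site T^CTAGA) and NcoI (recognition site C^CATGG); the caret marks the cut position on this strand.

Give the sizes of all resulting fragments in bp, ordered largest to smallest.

164, 36, 32, 8 bp

XbaI sites (TCTAGA) start at positions 164, 204.
XbaI cuts after the first base of each site, so after positions 164, 204.
The NcoI site (CCATGG) starts at position 196.
NcoI cuts after the first base of each site, so after position 196.
Combined cut positions: 164, 196, 204.
Linear molecule, 3 cuts → 4 fragments:
  1–164 → 164 bp
  165–196 → 32 bp
  197–204 → 8 bp
  205–240 → 36 bp
Sorted largest to smallest: 164, 36, 32, 8 bp.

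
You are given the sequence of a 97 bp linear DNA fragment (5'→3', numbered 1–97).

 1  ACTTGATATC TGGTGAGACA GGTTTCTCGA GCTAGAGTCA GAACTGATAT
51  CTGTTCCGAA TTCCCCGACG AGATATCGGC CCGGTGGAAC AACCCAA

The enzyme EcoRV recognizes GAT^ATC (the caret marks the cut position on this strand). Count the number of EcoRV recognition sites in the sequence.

3

GATATC occurs starting at positions 5, 46, 72.
EcoRV cuts at 3 sites.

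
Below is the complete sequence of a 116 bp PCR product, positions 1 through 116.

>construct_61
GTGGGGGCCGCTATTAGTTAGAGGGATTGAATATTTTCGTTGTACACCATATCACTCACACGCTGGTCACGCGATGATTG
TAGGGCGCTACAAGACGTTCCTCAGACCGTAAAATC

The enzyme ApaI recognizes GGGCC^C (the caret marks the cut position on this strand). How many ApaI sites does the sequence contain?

0

No occurrence of GGGCCC is present in the sequence.
ApaI does not cut: 0 sites.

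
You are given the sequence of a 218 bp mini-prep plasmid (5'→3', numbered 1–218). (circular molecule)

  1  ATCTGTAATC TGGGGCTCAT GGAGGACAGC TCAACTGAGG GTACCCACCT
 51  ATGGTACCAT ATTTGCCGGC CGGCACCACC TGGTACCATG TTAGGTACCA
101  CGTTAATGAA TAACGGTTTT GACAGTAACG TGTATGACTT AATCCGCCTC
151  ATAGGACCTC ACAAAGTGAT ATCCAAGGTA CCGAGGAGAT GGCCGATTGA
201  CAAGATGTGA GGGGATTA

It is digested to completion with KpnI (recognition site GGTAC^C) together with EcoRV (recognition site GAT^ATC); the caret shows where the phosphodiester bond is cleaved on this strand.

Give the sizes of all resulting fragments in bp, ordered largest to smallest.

81, 72, 29, 13, 12, 11 bp

KpnI sites (GGTACC) start at positions 40, 53, 82, 94, 177.
KpnI cuts after base 5 of each site (before the last base), so after positions 44, 57, 86, 98, 181.
The EcoRV site (GATATC) starts at position 168.
EcoRV cuts after base 3 of each site, so after position 170.
Combined cut positions: 44, 57, 86, 98, 170, 181.
Circular molecule, 6 cuts → 6 fragments:
  45–57 → 13 bp
  58–86 → 29 bp
  87–98 → 12 bp
  99–170 → 72 bp
  171–181 → 11 bp
  182–218 then 1–44 → 37 + 44 = 81 bp
Sorted largest to smallest: 81, 72, 29, 13, 12, 11 bp.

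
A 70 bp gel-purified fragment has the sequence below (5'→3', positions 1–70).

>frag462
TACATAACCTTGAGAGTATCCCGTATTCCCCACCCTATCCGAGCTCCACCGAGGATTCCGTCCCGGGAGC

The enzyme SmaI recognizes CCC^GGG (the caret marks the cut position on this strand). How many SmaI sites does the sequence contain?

CCCGGG occurs starting at position 62.
SmaI cuts at 1 site.

1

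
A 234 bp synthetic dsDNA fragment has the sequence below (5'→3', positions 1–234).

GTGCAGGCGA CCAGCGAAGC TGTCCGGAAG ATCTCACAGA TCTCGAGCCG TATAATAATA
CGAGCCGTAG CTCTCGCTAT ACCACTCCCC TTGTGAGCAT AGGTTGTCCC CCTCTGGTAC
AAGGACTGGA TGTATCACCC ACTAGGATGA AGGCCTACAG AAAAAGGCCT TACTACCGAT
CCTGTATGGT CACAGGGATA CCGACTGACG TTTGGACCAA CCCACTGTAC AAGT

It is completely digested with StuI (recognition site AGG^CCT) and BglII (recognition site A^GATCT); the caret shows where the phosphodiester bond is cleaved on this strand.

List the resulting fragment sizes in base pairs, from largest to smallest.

StuI sites (AGGCCT) start at positions 151, 165.
StuI cuts after base 3 of each site, so after positions 153, 167.
BglII sites (AGATCT) start at positions 29, 38.
BglII cuts after the first base of each site, so after positions 29, 38.
Combined cut positions: 29, 38, 153, 167.
Linear molecule, 4 cuts → 5 fragments:
  1–29 → 29 bp
  30–38 → 9 bp
  39–153 → 115 bp
  154–167 → 14 bp
  168–234 → 67 bp
Sorted largest to smallest: 115, 67, 29, 14, 9 bp.

115, 67, 29, 14, 9 bp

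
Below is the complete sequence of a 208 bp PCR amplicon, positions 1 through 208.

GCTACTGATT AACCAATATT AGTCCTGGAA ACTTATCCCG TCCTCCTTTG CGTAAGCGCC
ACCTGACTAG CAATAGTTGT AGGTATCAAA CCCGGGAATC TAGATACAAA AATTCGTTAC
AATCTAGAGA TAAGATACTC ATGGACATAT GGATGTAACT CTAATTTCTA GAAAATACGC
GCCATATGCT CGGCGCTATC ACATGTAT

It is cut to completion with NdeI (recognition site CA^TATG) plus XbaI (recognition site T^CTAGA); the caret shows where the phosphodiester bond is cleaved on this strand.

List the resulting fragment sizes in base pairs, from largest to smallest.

NdeI sites (CATATG) start at positions 146, 183.
NdeI cuts after base 2 of each site, so after positions 147, 184.
XbaI sites (TCTAGA) start at positions 99, 123, 167.
XbaI cuts after the first base of each site, so after positions 99, 123, 167.
Combined cut positions: 99, 123, 147, 167, 184.
Linear molecule, 5 cuts → 6 fragments:
  1–99 → 99 bp
  100–123 → 24 bp
  124–147 → 24 bp
  148–167 → 20 bp
  168–184 → 17 bp
  185–208 → 24 bp
Sorted largest to smallest: 99, 24, 24, 24, 20, 17 bp.

99, 24, 24, 24, 20, 17 bp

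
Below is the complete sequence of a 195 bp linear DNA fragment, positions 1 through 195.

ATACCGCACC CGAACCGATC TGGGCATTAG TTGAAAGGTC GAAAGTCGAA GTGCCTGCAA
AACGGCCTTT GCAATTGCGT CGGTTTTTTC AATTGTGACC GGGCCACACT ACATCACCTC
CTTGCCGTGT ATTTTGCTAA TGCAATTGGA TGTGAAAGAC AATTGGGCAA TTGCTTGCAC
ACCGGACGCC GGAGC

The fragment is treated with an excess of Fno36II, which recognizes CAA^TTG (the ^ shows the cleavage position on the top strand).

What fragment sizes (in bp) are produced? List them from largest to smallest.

Fno36II sites (CAATTG) start at positions 72, 90, 143, 160, 168.
Fno36II cuts after base 3 of each site, so after positions 74, 92, 145, 162, 170.
Linear molecule, 5 cuts → 6 fragments:
  1–74 → 74 bp
  75–92 → 18 bp
  93–145 → 53 bp
  146–162 → 17 bp
  163–170 → 8 bp
  171–195 → 25 bp
Sorted largest to smallest: 74, 53, 25, 18, 17, 8 bp.

74, 53, 25, 18, 17, 8 bp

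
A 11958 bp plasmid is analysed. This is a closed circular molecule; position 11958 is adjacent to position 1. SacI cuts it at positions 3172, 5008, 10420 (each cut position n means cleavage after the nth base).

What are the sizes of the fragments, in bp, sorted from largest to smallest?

5412, 4710, 1836 bp

Circular molecule, 3 cuts → 3 fragments:
  5008 − 3172 = 1836 bp
  10420 − 5008 = 5412 bp
  wrap: 11958 − 10420 + 3172 = 4710 bp
Sorted largest to smallest: 5412, 4710, 1836 bp.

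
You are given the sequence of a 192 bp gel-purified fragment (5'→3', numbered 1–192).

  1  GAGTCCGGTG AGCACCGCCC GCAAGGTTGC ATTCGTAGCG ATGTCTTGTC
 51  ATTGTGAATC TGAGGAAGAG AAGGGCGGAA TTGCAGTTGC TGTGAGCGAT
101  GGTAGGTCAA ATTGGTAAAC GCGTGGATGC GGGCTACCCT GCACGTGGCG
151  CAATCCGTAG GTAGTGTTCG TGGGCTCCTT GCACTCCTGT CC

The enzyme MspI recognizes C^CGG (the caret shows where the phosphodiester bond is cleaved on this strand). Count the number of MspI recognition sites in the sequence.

1

CCGG occurs starting at position 5.
MspI cuts at 1 site.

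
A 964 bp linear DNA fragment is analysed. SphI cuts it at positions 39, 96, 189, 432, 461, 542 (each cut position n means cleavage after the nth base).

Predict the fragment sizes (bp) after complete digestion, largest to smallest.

422, 243, 93, 81, 57, 39, 29 bp

Linear molecule, 6 cuts → 7 fragments:
  39 − 0 = 39 bp
  96 − 39 = 57 bp
  189 − 96 = 93 bp
  432 − 189 = 243 bp
  461 − 432 = 29 bp
  542 − 461 = 81 bp
  964 − 542 = 422 bp
Sorted largest to smallest: 422, 243, 93, 81, 57, 39, 29 bp.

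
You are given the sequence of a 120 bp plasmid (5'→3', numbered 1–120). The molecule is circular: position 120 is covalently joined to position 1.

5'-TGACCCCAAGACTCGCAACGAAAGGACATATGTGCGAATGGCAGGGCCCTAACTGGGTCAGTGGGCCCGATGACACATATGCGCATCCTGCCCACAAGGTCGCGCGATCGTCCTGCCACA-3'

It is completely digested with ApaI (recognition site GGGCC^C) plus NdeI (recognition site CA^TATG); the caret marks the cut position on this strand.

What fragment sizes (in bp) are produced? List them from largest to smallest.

71, 20, 19, 10 bp

ApaI sites (GGGCCC) start at positions 44, 63.
ApaI cuts after base 5 of each site (before the last base), so after positions 48, 67.
NdeI sites (CATATG) start at positions 27, 76.
NdeI cuts after base 2 of each site, so after positions 28, 77.
Combined cut positions: 28, 48, 67, 77.
Circular molecule, 4 cuts → 4 fragments:
  29–48 → 20 bp
  49–67 → 19 bp
  68–77 → 10 bp
  78–120 then 1–28 → 43 + 28 = 71 bp
Sorted largest to smallest: 71, 20, 19, 10 bp.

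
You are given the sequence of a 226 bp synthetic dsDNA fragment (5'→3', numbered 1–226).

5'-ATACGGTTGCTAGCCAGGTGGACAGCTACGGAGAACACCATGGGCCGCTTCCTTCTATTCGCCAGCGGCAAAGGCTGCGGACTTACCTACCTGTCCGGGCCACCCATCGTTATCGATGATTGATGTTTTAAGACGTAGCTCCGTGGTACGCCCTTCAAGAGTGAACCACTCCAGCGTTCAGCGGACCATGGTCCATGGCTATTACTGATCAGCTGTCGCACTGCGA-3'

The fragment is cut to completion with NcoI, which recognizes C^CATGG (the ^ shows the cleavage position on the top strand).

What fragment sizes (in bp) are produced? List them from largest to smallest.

148, 38, 33, 7 bp

NcoI sites (CCATGG) start at positions 38, 186, 193.
NcoI cuts after the first base of each site, so after positions 38, 186, 193.
Linear molecule, 3 cuts → 4 fragments:
  1–38 → 38 bp
  39–186 → 148 bp
  187–193 → 7 bp
  194–226 → 33 bp
Sorted largest to smallest: 148, 38, 33, 7 bp.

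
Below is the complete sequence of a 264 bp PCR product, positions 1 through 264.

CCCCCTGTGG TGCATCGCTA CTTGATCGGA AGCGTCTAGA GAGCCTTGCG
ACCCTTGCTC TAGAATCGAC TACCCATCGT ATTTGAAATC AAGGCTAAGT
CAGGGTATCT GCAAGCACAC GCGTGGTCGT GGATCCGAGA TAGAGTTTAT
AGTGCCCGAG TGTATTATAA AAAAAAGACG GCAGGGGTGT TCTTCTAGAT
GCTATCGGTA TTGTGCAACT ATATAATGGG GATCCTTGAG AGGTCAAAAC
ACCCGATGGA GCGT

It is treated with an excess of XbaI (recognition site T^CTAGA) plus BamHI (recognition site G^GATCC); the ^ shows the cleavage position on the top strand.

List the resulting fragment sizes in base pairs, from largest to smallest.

72, 63, 36, 35, 34, 24 bp

XbaI sites (TCTAGA) start at positions 35, 59, 194.
XbaI cuts after the first base of each site, so after positions 35, 59, 194.
BamHI sites (GGATCC) start at positions 131, 230.
BamHI cuts after the first base of each site, so after positions 131, 230.
Combined cut positions: 35, 59, 131, 194, 230.
Linear molecule, 5 cuts → 6 fragments:
  1–35 → 35 bp
  36–59 → 24 bp
  60–131 → 72 bp
  132–194 → 63 bp
  195–230 → 36 bp
  231–264 → 34 bp
Sorted largest to smallest: 72, 63, 36, 35, 34, 24 bp.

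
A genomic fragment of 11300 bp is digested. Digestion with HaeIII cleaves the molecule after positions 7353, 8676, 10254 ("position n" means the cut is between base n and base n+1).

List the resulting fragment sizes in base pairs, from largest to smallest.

Linear molecule, 3 cuts → 4 fragments:
  7353 − 0 = 7353 bp
  8676 − 7353 = 1323 bp
  10254 − 8676 = 1578 bp
  11300 − 10254 = 1046 bp
Sorted largest to smallest: 7353, 1578, 1323, 1046 bp.

7353, 1578, 1323, 1046 bp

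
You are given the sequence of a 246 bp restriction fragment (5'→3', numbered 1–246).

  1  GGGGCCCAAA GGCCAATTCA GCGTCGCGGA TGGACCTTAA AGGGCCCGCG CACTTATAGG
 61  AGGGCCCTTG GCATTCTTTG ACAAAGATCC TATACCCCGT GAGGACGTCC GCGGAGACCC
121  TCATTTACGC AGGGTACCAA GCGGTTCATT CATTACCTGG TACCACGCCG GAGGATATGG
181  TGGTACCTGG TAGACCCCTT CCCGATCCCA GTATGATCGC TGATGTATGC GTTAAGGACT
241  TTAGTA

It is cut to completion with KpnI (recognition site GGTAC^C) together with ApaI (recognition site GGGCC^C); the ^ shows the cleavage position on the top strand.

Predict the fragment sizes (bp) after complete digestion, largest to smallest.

KpnI sites (GGTACC) start at positions 133, 159, 182.
KpnI cuts after base 5 of each site (before the last base), so after positions 137, 163, 186.
ApaI sites (GGGCCC) start at positions 2, 42, 62.
ApaI cuts after base 5 of each site (before the last base), so after positions 6, 46, 66.
Combined cut positions: 6, 46, 66, 137, 163, 186.
Linear molecule, 6 cuts → 7 fragments:
  1–6 → 6 bp
  7–46 → 40 bp
  47–66 → 20 bp
  67–137 → 71 bp
  138–163 → 26 bp
  164–186 → 23 bp
  187–246 → 60 bp
Sorted largest to smallest: 71, 60, 40, 26, 23, 20, 6 bp.

71, 60, 40, 26, 23, 20, 6 bp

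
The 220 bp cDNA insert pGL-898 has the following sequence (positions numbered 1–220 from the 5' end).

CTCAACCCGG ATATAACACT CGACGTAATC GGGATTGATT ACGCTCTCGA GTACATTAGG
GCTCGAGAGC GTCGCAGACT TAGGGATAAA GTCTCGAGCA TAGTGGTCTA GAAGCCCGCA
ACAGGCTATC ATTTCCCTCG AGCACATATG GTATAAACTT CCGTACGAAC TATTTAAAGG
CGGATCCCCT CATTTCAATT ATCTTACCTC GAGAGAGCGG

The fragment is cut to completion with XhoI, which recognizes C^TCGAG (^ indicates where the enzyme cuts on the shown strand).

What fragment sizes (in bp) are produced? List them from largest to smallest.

71, 46, 44, 31, 16, 12 bp

XhoI sites (CTCGAG) start at positions 46, 62, 93, 137, 208.
XhoI cuts after the first base of each site, so after positions 46, 62, 93, 137, 208.
Linear molecule, 5 cuts → 6 fragments:
  1–46 → 46 bp
  47–62 → 16 bp
  63–93 → 31 bp
  94–137 → 44 bp
  138–208 → 71 bp
  209–220 → 12 bp
Sorted largest to smallest: 71, 46, 44, 31, 16, 12 bp.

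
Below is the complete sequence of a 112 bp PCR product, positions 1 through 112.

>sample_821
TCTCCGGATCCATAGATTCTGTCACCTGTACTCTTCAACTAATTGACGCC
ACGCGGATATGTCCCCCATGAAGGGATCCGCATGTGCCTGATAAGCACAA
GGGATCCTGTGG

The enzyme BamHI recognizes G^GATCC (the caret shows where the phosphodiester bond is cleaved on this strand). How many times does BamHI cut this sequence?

GGATCC occurs starting at positions 6, 74, 102.
BamHI cuts at 3 sites.

3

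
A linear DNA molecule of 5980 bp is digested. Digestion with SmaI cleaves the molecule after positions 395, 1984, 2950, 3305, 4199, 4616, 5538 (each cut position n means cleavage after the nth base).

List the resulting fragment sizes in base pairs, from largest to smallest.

1589, 966, 922, 894, 442, 417, 395, 355 bp

Linear molecule, 7 cuts → 8 fragments:
  395 − 0 = 395 bp
  1984 − 395 = 1589 bp
  2950 − 1984 = 966 bp
  3305 − 2950 = 355 bp
  4199 − 3305 = 894 bp
  4616 − 4199 = 417 bp
  5538 − 4616 = 922 bp
  5980 − 5538 = 442 bp
Sorted largest to smallest: 1589, 966, 922, 894, 442, 417, 395, 355 bp.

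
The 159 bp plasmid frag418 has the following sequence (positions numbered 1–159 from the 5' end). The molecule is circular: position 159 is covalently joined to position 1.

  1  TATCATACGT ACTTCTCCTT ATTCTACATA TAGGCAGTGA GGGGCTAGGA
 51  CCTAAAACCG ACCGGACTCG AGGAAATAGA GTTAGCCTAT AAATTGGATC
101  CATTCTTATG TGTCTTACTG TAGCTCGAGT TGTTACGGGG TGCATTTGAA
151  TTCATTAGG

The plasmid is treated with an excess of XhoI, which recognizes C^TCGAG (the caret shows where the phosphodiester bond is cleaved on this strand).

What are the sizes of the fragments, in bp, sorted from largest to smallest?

102, 57 bp

XhoI sites (CTCGAG) start at positions 67, 124.
XhoI cuts after the first base of each site, so after positions 67, 124.
Circular molecule, 2 cuts → 2 fragments:
  68–124 → 57 bp
  125–159 then 1–67 → 35 + 67 = 102 bp
Sorted largest to smallest: 102, 57 bp.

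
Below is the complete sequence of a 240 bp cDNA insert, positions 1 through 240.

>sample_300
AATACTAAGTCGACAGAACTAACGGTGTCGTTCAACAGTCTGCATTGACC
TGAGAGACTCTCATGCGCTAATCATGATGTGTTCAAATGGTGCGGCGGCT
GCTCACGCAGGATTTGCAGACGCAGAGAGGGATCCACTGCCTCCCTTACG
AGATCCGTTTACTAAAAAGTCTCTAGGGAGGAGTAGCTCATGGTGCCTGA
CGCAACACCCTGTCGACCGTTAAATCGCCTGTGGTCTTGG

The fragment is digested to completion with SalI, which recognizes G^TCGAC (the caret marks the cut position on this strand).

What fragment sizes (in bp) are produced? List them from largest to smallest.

SalI sites (GTCGAC) start at positions 9, 212.
SalI cuts after the first base of each site, so after positions 9, 212.
Linear molecule, 2 cuts → 3 fragments:
  1–9 → 9 bp
  10–212 → 203 bp
  213–240 → 28 bp
Sorted largest to smallest: 203, 28, 9 bp.

203, 28, 9 bp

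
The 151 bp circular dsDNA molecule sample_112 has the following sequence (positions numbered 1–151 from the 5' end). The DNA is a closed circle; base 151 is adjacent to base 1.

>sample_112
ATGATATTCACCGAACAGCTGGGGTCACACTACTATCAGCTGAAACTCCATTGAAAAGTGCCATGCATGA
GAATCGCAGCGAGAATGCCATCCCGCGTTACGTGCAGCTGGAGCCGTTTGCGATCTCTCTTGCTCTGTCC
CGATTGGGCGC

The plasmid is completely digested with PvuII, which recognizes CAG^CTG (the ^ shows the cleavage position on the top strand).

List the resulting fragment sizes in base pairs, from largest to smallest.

PvuII sites (CAGCTG) start at positions 16, 37, 105.
PvuII cuts after base 3 of each site, so after positions 18, 39, 107.
Circular molecule, 3 cuts → 3 fragments:
  19–39 → 21 bp
  40–107 → 68 bp
  108–151 then 1–18 → 44 + 18 = 62 bp
Sorted largest to smallest: 68, 62, 21 bp.

68, 62, 21 bp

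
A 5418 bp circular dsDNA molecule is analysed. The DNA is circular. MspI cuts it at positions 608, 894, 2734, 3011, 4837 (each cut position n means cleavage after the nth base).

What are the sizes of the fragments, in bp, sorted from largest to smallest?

Circular molecule, 5 cuts → 5 fragments:
  894 − 608 = 286 bp
  2734 − 894 = 1840 bp
  3011 − 2734 = 277 bp
  4837 − 3011 = 1826 bp
  wrap: 5418 − 4837 + 608 = 1189 bp
Sorted largest to smallest: 1840, 1826, 1189, 286, 277 bp.

1840, 1826, 1189, 286, 277 bp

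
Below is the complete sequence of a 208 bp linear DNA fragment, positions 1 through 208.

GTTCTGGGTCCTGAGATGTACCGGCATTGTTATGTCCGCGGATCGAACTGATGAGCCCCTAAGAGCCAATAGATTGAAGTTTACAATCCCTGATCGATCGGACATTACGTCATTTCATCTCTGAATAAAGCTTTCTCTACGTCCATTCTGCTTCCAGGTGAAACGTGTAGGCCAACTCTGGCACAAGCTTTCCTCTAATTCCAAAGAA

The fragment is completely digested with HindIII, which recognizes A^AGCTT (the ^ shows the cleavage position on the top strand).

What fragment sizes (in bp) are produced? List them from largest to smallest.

128, 57, 23 bp

HindIII sites (AAGCTT) start at positions 128, 185.
HindIII cuts after the first base of each site, so after positions 128, 185.
Linear molecule, 2 cuts → 3 fragments:
  1–128 → 128 bp
  129–185 → 57 bp
  186–208 → 23 bp
Sorted largest to smallest: 128, 57, 23 bp.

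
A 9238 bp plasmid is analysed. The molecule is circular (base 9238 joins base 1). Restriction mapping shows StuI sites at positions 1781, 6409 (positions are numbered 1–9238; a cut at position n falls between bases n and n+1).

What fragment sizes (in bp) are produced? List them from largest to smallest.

Circular molecule, 2 cuts → 2 fragments:
  6409 − 1781 = 4628 bp
  wrap: 9238 − 6409 + 1781 = 4610 bp
Sorted largest to smallest: 4628, 4610 bp.

4628, 4610 bp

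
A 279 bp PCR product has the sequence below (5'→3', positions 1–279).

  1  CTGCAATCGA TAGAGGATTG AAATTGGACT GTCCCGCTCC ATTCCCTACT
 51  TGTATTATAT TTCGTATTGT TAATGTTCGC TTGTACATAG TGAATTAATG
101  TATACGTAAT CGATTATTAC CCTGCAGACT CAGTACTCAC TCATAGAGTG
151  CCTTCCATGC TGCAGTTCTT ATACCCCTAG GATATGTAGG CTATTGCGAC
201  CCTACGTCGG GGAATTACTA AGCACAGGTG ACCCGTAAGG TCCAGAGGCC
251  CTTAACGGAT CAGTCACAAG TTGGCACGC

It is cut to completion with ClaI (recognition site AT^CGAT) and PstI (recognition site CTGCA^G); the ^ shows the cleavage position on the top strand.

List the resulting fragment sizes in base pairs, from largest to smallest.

ClaI sites (ATCGAT) start at positions 6, 109.
ClaI cuts after base 2 of each site, so after positions 7, 110.
PstI sites (CTGCAG) start at positions 122, 160.
PstI cuts after base 5 of each site (before the last base), so after positions 126, 164.
Combined cut positions: 7, 110, 126, 164.
Linear molecule, 4 cuts → 5 fragments:
  1–7 → 7 bp
  8–110 → 103 bp
  111–126 → 16 bp
  127–164 → 38 bp
  165–279 → 115 bp
Sorted largest to smallest: 115, 103, 38, 16, 7 bp.

115, 103, 38, 16, 7 bp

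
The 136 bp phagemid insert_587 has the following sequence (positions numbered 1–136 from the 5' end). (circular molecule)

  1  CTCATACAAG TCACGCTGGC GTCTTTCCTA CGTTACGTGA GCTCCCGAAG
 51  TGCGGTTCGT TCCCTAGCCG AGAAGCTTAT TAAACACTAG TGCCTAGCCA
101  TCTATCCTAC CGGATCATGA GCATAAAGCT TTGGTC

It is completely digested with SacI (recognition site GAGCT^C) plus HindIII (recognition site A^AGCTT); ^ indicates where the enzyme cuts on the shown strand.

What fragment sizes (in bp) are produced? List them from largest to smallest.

The SacI site (GAGCTC) starts at position 39.
SacI cuts after base 5 of each site (before the last base), so after position 43.
HindIII sites (AAGCTT) start at positions 73, 126.
HindIII cuts after the first base of each site, so after positions 73, 126.
Combined cut positions: 43, 73, 126.
Circular molecule, 3 cuts → 3 fragments:
  44–73 → 30 bp
  74–126 → 53 bp
  127–136 then 1–43 → 10 + 43 = 53 bp
Sorted largest to smallest: 53, 53, 30 bp.

53, 53, 30 bp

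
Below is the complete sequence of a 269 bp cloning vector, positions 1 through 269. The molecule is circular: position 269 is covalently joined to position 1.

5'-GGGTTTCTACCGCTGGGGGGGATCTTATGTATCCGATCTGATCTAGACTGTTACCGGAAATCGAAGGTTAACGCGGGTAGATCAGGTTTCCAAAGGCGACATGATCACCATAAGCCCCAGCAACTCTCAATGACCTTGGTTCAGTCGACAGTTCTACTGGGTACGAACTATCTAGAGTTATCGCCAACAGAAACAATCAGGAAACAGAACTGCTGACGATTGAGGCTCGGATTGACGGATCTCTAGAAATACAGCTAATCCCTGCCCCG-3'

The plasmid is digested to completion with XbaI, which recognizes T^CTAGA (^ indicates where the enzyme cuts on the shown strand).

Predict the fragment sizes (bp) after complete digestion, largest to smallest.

XbaI sites (TCTAGA) start at positions 42, 171, 242.
XbaI cuts after the first base of each site, so after positions 42, 171, 242.
Circular molecule, 3 cuts → 3 fragments:
  43–171 → 129 bp
  172–242 → 71 bp
  243–269 then 1–42 → 27 + 42 = 69 bp
Sorted largest to smallest: 129, 71, 69 bp.

129, 71, 69 bp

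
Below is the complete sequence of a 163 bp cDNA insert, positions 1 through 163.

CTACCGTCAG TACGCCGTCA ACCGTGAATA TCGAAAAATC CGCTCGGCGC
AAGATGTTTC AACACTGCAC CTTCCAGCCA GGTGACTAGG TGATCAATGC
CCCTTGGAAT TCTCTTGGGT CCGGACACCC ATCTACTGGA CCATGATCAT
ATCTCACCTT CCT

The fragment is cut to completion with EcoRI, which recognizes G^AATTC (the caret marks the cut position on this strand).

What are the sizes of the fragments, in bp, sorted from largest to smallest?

The EcoRI site (GAATTC) starts at position 107.
EcoRI cuts after the first base of each site, so after position 107.
Linear molecule, 1 cut → 2 fragments:
  1–107 → 107 bp
  108–163 → 56 bp
Sorted largest to smallest: 107, 56 bp.

107, 56 bp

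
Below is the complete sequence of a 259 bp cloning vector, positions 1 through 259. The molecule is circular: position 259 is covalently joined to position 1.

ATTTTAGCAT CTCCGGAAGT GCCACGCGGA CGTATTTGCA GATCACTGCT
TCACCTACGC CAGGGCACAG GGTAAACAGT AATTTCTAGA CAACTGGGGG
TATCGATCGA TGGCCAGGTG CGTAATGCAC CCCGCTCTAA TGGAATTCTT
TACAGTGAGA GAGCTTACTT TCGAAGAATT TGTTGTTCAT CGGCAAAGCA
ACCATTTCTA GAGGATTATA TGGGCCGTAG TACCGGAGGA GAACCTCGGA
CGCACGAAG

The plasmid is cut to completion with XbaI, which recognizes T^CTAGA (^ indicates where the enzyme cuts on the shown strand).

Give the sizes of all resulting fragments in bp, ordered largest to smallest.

137, 122 bp

XbaI sites (TCTAGA) start at positions 85, 207.
XbaI cuts after the first base of each site, so after positions 85, 207.
Circular molecule, 2 cuts → 2 fragments:
  86–207 → 122 bp
  208–259 then 1–85 → 52 + 85 = 137 bp
Sorted largest to smallest: 137, 122 bp.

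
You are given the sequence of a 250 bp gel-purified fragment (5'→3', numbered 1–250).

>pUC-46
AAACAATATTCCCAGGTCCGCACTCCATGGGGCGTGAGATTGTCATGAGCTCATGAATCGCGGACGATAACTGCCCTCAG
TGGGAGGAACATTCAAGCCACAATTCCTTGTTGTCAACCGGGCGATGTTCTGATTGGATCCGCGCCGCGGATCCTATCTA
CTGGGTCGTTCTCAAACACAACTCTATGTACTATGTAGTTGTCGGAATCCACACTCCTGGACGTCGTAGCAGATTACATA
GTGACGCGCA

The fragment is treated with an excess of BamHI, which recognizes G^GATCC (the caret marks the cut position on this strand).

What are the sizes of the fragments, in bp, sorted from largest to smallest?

136, 101, 13 bp

BamHI sites (GGATCC) start at positions 136, 149.
BamHI cuts after the first base of each site, so after positions 136, 149.
Linear molecule, 2 cuts → 3 fragments:
  1–136 → 136 bp
  137–149 → 13 bp
  150–250 → 101 bp
Sorted largest to smallest: 136, 101, 13 bp.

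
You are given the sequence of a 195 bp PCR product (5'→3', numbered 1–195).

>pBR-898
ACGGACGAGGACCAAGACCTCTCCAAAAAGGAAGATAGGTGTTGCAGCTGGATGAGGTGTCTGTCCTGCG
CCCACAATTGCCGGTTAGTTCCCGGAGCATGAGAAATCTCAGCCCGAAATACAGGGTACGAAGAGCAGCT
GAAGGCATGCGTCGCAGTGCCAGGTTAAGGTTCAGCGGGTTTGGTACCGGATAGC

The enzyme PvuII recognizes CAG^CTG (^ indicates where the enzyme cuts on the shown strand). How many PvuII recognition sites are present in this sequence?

2

CAGCTG occurs starting at positions 45, 136.
PvuII cuts at 2 sites.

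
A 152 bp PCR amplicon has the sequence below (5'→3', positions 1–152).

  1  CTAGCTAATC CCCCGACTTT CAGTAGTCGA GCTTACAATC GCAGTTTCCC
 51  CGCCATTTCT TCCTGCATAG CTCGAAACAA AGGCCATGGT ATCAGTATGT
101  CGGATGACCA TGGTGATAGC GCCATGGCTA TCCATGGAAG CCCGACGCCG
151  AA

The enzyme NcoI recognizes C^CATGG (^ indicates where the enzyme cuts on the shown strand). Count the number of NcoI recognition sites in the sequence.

CCATGG occurs starting at positions 84, 108, 122, 132.
NcoI cuts at 4 sites.

4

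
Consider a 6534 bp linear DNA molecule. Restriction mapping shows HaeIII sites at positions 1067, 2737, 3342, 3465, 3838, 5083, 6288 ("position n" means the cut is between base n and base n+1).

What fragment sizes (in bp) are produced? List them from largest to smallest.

1670, 1245, 1205, 1067, 605, 373, 246, 123 bp

Linear molecule, 7 cuts → 8 fragments:
  1067 − 0 = 1067 bp
  2737 − 1067 = 1670 bp
  3342 − 2737 = 605 bp
  3465 − 3342 = 123 bp
  3838 − 3465 = 373 bp
  5083 − 3838 = 1245 bp
  6288 − 5083 = 1205 bp
  6534 − 6288 = 246 bp
Sorted largest to smallest: 1670, 1245, 1205, 1067, 605, 373, 246, 123 bp.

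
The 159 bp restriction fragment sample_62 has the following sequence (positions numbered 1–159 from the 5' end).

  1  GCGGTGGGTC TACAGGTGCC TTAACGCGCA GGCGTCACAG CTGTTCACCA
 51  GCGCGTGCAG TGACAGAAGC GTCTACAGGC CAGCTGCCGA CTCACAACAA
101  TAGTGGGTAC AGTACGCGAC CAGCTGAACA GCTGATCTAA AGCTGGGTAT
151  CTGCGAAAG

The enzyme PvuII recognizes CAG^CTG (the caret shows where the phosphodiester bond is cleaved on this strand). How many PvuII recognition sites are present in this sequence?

CAGCTG occurs starting at positions 38, 81, 121, 129.
PvuII cuts at 4 sites.

4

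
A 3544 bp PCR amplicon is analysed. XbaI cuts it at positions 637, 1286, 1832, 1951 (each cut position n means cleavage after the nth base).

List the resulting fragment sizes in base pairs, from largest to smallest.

Linear molecule, 4 cuts → 5 fragments:
  637 − 0 = 637 bp
  1286 − 637 = 649 bp
  1832 − 1286 = 546 bp
  1951 − 1832 = 119 bp
  3544 − 1951 = 1593 bp
Sorted largest to smallest: 1593, 649, 637, 546, 119 bp.

1593, 649, 637, 546, 119 bp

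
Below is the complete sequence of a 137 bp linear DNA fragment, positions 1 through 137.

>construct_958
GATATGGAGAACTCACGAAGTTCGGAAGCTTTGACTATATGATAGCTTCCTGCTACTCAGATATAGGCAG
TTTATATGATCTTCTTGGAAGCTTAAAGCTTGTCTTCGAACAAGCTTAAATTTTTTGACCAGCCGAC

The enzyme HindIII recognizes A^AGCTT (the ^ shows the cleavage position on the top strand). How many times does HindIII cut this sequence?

4

AAGCTT occurs starting at positions 26, 89, 96, 112.
HindIII cuts at 4 sites.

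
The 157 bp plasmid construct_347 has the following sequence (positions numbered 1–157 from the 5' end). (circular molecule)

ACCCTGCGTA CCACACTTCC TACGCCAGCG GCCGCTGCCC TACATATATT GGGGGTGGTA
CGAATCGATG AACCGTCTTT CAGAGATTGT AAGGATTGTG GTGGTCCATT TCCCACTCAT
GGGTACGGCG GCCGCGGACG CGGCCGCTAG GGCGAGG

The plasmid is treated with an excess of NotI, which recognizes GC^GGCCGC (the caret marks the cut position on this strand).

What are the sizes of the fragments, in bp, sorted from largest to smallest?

100, 45, 12 bp

NotI sites (GCGGCCGC) start at positions 28, 128, 140.
NotI cuts after base 2 of each site, so after positions 29, 129, 141.
Circular molecule, 3 cuts → 3 fragments:
  30–129 → 100 bp
  130–141 → 12 bp
  142–157 then 1–29 → 16 + 29 = 45 bp
Sorted largest to smallest: 100, 45, 12 bp.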